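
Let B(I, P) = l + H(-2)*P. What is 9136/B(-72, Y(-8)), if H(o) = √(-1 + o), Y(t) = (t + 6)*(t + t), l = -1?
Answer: -9136/3073 - 292352*I*√3/3073 ≈ -2.973 - 164.78*I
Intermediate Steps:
Y(t) = 2*t*(6 + t) (Y(t) = (6 + t)*(2*t) = 2*t*(6 + t))
B(I, P) = -1 + I*P*√3 (B(I, P) = -1 + √(-1 - 2)*P = -1 + √(-3)*P = -1 + (I*√3)*P = -1 + I*P*√3)
9136/B(-72, Y(-8)) = 9136/(-1 + I*(2*(-8)*(6 - 8))*√3) = 9136/(-1 + I*(2*(-8)*(-2))*√3) = 9136/(-1 + I*32*√3) = 9136/(-1 + 32*I*√3)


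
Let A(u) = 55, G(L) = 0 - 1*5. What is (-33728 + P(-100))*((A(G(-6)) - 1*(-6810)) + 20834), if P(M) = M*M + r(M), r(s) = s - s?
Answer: -657241872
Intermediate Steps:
G(L) = -5 (G(L) = 0 - 5 = -5)
r(s) = 0
P(M) = M² (P(M) = M*M + 0 = M² + 0 = M²)
(-33728 + P(-100))*((A(G(-6)) - 1*(-6810)) + 20834) = (-33728 + (-100)²)*((55 - 1*(-6810)) + 20834) = (-33728 + 10000)*((55 + 6810) + 20834) = -23728*(6865 + 20834) = -23728*27699 = -657241872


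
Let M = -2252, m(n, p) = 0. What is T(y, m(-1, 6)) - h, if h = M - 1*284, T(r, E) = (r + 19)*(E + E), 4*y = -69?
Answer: 2536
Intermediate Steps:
y = -69/4 (y = (¼)*(-69) = -69/4 ≈ -17.250)
T(r, E) = 2*E*(19 + r) (T(r, E) = (19 + r)*(2*E) = 2*E*(19 + r))
h = -2536 (h = -2252 - 1*284 = -2252 - 284 = -2536)
T(y, m(-1, 6)) - h = 2*0*(19 - 69/4) - 1*(-2536) = 2*0*(7/4) + 2536 = 0 + 2536 = 2536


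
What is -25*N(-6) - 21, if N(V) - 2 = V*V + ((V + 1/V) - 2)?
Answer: -4601/6 ≈ -766.83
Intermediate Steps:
N(V) = V + 1/V + V**2 (N(V) = 2 + (V*V + ((V + 1/V) - 2)) = 2 + (V**2 + (-2 + V + 1/V)) = 2 + (-2 + V + 1/V + V**2) = V + 1/V + V**2)
-25*N(-6) - 21 = -25*(-6 + 1/(-6) + (-6)**2) - 21 = -25*(-6 - 1/6 + 36) - 21 = -25*179/6 - 21 = -4475/6 - 21 = -4601/6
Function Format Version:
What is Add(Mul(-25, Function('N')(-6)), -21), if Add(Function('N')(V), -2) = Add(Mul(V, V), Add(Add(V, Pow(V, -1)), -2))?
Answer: Rational(-4601, 6) ≈ -766.83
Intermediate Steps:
Function('N')(V) = Add(V, Pow(V, -1), Pow(V, 2)) (Function('N')(V) = Add(2, Add(Mul(V, V), Add(Add(V, Pow(V, -1)), -2))) = Add(2, Add(Pow(V, 2), Add(-2, V, Pow(V, -1)))) = Add(2, Add(-2, V, Pow(V, -1), Pow(V, 2))) = Add(V, Pow(V, -1), Pow(V, 2)))
Add(Mul(-25, Function('N')(-6)), -21) = Add(Mul(-25, Add(-6, Pow(-6, -1), Pow(-6, 2))), -21) = Add(Mul(-25, Add(-6, Rational(-1, 6), 36)), -21) = Add(Mul(-25, Rational(179, 6)), -21) = Add(Rational(-4475, 6), -21) = Rational(-4601, 6)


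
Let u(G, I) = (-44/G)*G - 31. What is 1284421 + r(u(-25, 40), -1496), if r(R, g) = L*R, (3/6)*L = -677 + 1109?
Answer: 1219621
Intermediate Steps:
L = 864 (L = 2*(-677 + 1109) = 2*432 = 864)
u(G, I) = -75 (u(G, I) = -44 - 31 = -75)
r(R, g) = 864*R
1284421 + r(u(-25, 40), -1496) = 1284421 + 864*(-75) = 1284421 - 64800 = 1219621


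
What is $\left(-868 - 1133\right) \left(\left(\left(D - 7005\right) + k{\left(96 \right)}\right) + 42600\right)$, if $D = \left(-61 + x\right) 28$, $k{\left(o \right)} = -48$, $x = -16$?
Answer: $-66815391$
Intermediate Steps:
$D = -2156$ ($D = \left(-61 - 16\right) 28 = \left(-77\right) 28 = -2156$)
$\left(-868 - 1133\right) \left(\left(\left(D - 7005\right) + k{\left(96 \right)}\right) + 42600\right) = \left(-868 - 1133\right) \left(\left(\left(-2156 - 7005\right) - 48\right) + 42600\right) = - 2001 \left(\left(-9161 - 48\right) + 42600\right) = - 2001 \left(-9209 + 42600\right) = \left(-2001\right) 33391 = -66815391$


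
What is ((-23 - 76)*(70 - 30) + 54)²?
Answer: 15256836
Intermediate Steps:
((-23 - 76)*(70 - 30) + 54)² = (-99*40 + 54)² = (-3960 + 54)² = (-3906)² = 15256836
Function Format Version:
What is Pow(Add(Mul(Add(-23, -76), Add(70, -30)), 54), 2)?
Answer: 15256836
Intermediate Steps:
Pow(Add(Mul(Add(-23, -76), Add(70, -30)), 54), 2) = Pow(Add(Mul(-99, 40), 54), 2) = Pow(Add(-3960, 54), 2) = Pow(-3906, 2) = 15256836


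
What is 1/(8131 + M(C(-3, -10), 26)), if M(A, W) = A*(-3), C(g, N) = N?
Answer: 1/8161 ≈ 0.00012253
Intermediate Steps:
M(A, W) = -3*A
1/(8131 + M(C(-3, -10), 26)) = 1/(8131 - 3*(-10)) = 1/(8131 + 30) = 1/8161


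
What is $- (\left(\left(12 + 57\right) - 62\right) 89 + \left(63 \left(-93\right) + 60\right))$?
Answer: $5176$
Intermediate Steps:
$- (\left(\left(12 + 57\right) - 62\right) 89 + \left(63 \left(-93\right) + 60\right)) = - (\left(69 - 62\right) 89 + \left(-5859 + 60\right)) = - (7 \cdot 89 - 5799) = - (623 - 5799) = \left(-1\right) \left(-5176\right) = 5176$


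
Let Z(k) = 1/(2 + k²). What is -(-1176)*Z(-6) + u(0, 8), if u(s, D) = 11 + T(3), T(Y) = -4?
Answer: 721/19 ≈ 37.947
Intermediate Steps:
u(s, D) = 7 (u(s, D) = 11 - 4 = 7)
-(-1176)*Z(-6) + u(0, 8) = -(-1176)/(2 + (-6)²) + 7 = -(-1176)/(2 + 36) + 7 = -(-1176)/38 + 7 = -147*(-4/19) + 7 = 588/19 + 7 = 721/19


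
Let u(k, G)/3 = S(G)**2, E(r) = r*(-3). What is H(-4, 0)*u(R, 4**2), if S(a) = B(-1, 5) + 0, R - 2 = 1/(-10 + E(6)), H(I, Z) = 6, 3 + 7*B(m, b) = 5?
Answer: 72/49 ≈ 1.4694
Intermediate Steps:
B(m, b) = 2/7 (B(m, b) = -3/7 + (1/7)*5 = -3/7 + 5/7 = 2/7)
E(r) = -3*r
R = 55/28 (R = 2 + 1/(-10 - 3*6) = 2 + 1/(-10 - 18) = 2 + 1/(-28) = 2 - 1/28 = 55/28 ≈ 1.9643)
S(a) = 2/7 (S(a) = 2/7 + 0 = 2/7)
u(k, G) = 12/49 (u(k, G) = 3*(2/7)**2 = 3*(4/49) = 12/49)
H(-4, 0)*u(R, 4**2) = 6*(12/49) = 72/49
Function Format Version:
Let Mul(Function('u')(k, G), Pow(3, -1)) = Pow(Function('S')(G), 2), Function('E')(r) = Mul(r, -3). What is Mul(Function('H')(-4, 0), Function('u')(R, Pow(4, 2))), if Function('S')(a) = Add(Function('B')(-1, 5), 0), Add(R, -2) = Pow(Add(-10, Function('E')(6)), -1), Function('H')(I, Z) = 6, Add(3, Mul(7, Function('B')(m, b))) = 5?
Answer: Rational(72, 49) ≈ 1.4694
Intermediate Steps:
Function('B')(m, b) = Rational(2, 7) (Function('B')(m, b) = Add(Rational(-3, 7), Mul(Rational(1, 7), 5)) = Add(Rational(-3, 7), Rational(5, 7)) = Rational(2, 7))
Function('E')(r) = Mul(-3, r)
R = Rational(55, 28) (R = Add(2, Pow(Add(-10, Mul(-3, 6)), -1)) = Add(2, Pow(Add(-10, -18), -1)) = Add(2, Pow(-28, -1)) = Add(2, Rational(-1, 28)) = Rational(55, 28) ≈ 1.9643)
Function('S')(a) = Rational(2, 7) (Function('S')(a) = Add(Rational(2, 7), 0) = Rational(2, 7))
Function('u')(k, G) = Rational(12, 49) (Function('u')(k, G) = Mul(3, Pow(Rational(2, 7), 2)) = Mul(3, Rational(4, 49)) = Rational(12, 49))
Mul(Function('H')(-4, 0), Function('u')(R, Pow(4, 2))) = Mul(6, Rational(12, 49)) = Rational(72, 49)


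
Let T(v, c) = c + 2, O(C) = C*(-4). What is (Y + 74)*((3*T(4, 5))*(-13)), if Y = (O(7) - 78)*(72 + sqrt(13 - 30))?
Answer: 2063334 + 28938*I*sqrt(17) ≈ 2.0633e+6 + 1.1931e+5*I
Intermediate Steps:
O(C) = -4*C
T(v, c) = 2 + c
Y = -7632 - 106*I*sqrt(17) (Y = (-4*7 - 78)*(72 + sqrt(13 - 30)) = (-28 - 78)*(72 + sqrt(-17)) = -106*(72 + I*sqrt(17)) = -7632 - 106*I*sqrt(17) ≈ -7632.0 - 437.05*I)
(Y + 74)*((3*T(4, 5))*(-13)) = ((-7632 - 106*I*sqrt(17)) + 74)*((3*(2 + 5))*(-13)) = (-7558 - 106*I*sqrt(17))*((3*7)*(-13)) = (-7558 - 106*I*sqrt(17))*(21*(-13)) = (-7558 - 106*I*sqrt(17))*(-273) = 2063334 + 28938*I*sqrt(17)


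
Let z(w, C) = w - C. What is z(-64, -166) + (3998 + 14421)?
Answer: 18521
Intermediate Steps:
z(-64, -166) + (3998 + 14421) = (-64 - 1*(-166)) + (3998 + 14421) = (-64 + 166) + 18419 = 102 + 18419 = 18521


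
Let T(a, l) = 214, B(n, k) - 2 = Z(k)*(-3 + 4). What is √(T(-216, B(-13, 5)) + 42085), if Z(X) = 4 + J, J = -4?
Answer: √42299 ≈ 205.67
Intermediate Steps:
Z(X) = 0 (Z(X) = 4 - 4 = 0)
B(n, k) = 2 (B(n, k) = 2 + 0*(-3 + 4) = 2 + 0*1 = 2 + 0 = 2)
√(T(-216, B(-13, 5)) + 42085) = √(214 + 42085) = √42299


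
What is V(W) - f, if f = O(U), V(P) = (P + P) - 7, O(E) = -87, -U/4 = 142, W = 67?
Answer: 214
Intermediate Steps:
U = -568 (U = -4*142 = -568)
V(P) = -7 + 2*P (V(P) = 2*P - 7 = -7 + 2*P)
f = -87
V(W) - f = (-7 + 2*67) - 1*(-87) = (-7 + 134) + 87 = 127 + 87 = 214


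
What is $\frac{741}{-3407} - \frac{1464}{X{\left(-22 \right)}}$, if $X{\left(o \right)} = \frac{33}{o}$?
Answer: $\frac{3324491}{3407} \approx 975.78$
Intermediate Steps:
$\frac{741}{-3407} - \frac{1464}{X{\left(-22 \right)}} = \frac{741}{-3407} - \frac{1464}{33 \frac{1}{-22}} = 741 \left(- \frac{1}{3407}\right) - \frac{1464}{33 \left(- \frac{1}{22}\right)} = - \frac{741}{3407} - \frac{1464}{- \frac{3}{2}} = - \frac{741}{3407} - -976 = - \frac{741}{3407} + 976 = \frac{3324491}{3407}$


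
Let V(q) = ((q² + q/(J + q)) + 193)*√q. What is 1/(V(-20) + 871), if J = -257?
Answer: 5140843/45998054193 - 7000898*I*√5/45998054193 ≈ 0.00011176 - 0.00034033*I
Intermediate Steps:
V(q) = √q*(193 + q² + q/(-257 + q)) (V(q) = ((q² + q/(-257 + q)) + 193)*√q = (193 + q² + q/(-257 + q))*√q = √q*(193 + q² + q/(-257 + q)))
1/(V(-20) + 871) = 1/(√(-20)*(-49601 + (-20)³ - 257*(-20)² + 194*(-20))/(-257 - 20) + 871) = 1/((2*I*√5)*(-49601 - 8000 - 257*400 - 3880)/(-277) + 871) = 1/((2*I*√5)*(-1/277)*(-49601 - 8000 - 102800 - 3880) + 871) = 1/((2*I*√5)*(-1/277)*(-164281) + 871) = 1/(328562*I*√5/277 + 871) = 1/(871 + 328562*I*√5/277)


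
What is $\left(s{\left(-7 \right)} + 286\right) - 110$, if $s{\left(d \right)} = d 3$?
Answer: $155$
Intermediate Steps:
$s{\left(d \right)} = 3 d$
$\left(s{\left(-7 \right)} + 286\right) - 110 = \left(3 \left(-7\right) + 286\right) - 110 = \left(-21 + 286\right) - 110 = 265 - 110 = 155$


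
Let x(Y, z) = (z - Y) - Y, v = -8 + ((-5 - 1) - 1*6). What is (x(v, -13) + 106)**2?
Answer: 17689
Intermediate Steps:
v = -20 (v = -8 + (-6 - 6) = -8 - 12 = -20)
x(Y, z) = z - 2*Y
(x(v, -13) + 106)**2 = ((-13 - 2*(-20)) + 106)**2 = ((-13 + 40) + 106)**2 = (27 + 106)**2 = 133**2 = 17689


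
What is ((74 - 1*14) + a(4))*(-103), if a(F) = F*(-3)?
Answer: -4944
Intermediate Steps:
a(F) = -3*F
((74 - 1*14) + a(4))*(-103) = ((74 - 1*14) - 3*4)*(-103) = ((74 - 14) - 12)*(-103) = (60 - 12)*(-103) = 48*(-103) = -4944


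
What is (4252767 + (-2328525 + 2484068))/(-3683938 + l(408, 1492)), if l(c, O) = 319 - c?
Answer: -4408310/3684027 ≈ -1.1966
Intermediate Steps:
(4252767 + (-2328525 + 2484068))/(-3683938 + l(408, 1492)) = (4252767 + (-2328525 + 2484068))/(-3683938 + (319 - 1*408)) = (4252767 + 155543)/(-3683938 + (319 - 408)) = 4408310/(-3683938 - 89) = 4408310/(-3684027) = 4408310*(-1/3684027) = -4408310/3684027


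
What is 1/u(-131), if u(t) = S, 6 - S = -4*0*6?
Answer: ⅙ ≈ 0.16667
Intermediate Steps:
S = 6 (S = 6 - (-4*0)*6 = 6 - 0*6 = 6 - 1*0 = 6 + 0 = 6)
u(t) = 6
1/u(-131) = 1/6 = ⅙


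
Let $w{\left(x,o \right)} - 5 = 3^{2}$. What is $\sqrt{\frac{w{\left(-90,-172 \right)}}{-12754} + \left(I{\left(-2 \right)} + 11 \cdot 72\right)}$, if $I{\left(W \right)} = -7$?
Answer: $\frac{\sqrt{651487074}}{911} \approx 28.018$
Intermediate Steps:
$w{\left(x,o \right)} = 14$ ($w{\left(x,o \right)} = 5 + 3^{2} = 5 + 9 = 14$)
$\sqrt{\frac{w{\left(-90,-172 \right)}}{-12754} + \left(I{\left(-2 \right)} + 11 \cdot 72\right)} = \sqrt{\frac{14}{-12754} + \left(-7 + 11 \cdot 72\right)} = \sqrt{14 \left(- \frac{1}{12754}\right) + \left(-7 + 792\right)} = \sqrt{- \frac{1}{911} + 785} = \sqrt{\frac{715134}{911}} = \frac{\sqrt{651487074}}{911}$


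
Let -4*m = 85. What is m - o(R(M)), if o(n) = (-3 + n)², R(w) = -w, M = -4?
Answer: -89/4 ≈ -22.250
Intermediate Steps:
m = -85/4 (m = -¼*85 = -85/4 ≈ -21.250)
m - o(R(M)) = -85/4 - (-3 - 1*(-4))² = -85/4 - (-3 + 4)² = -85/4 - 1*1² = -85/4 - 1*1 = -85/4 - 1 = -89/4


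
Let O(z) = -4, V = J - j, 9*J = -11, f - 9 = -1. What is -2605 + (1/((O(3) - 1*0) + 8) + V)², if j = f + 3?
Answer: -3190319/1296 ≈ -2461.7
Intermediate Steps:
f = 8 (f = 9 - 1 = 8)
j = 11 (j = 8 + 3 = 11)
J = -11/9 (J = (⅑)*(-11) = -11/9 ≈ -1.2222)
V = -110/9 (V = -11/9 - 1*11 = -11/9 - 11 = -110/9 ≈ -12.222)
-2605 + (1/((O(3) - 1*0) + 8) + V)² = -2605 + (1/((-4 - 1*0) + 8) - 110/9)² = -2605 + (1/((-4 + 0) + 8) - 110/9)² = -2605 + (1/(-4 + 8) - 110/9)² = -2605 + (1/4 - 110/9)² = -2605 + (¼ - 110/9)² = -2605 + (-431/36)² = -2605 + 185761/1296 = -3190319/1296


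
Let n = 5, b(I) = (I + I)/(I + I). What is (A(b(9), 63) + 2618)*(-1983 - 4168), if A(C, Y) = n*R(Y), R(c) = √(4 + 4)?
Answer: -16103318 - 61510*√2 ≈ -1.6190e+7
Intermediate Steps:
b(I) = 1 (b(I) = (2*I)/((2*I)) = (2*I)*(1/(2*I)) = 1)
R(c) = 2*√2 (R(c) = √8 = 2*√2)
A(C, Y) = 10*√2 (A(C, Y) = 5*(2*√2) = 10*√2)
(A(b(9), 63) + 2618)*(-1983 - 4168) = (10*√2 + 2618)*(-1983 - 4168) = (2618 + 10*√2)*(-6151) = -16103318 - 61510*√2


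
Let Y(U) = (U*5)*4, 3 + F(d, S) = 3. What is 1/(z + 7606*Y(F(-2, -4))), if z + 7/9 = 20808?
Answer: 9/187265 ≈ 4.8060e-5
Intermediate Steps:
F(d, S) = 0 (F(d, S) = -3 + 3 = 0)
Y(U) = 20*U (Y(U) = (5*U)*4 = 20*U)
z = 187265/9 (z = -7/9 + 20808 = 187265/9 ≈ 20807.)
1/(z + 7606*Y(F(-2, -4))) = 1/(187265/9 + 7606*(20*0)) = 1/(187265/9 + 7606*0) = 1/(187265/9 + 0) = 1/(187265/9) = 9/187265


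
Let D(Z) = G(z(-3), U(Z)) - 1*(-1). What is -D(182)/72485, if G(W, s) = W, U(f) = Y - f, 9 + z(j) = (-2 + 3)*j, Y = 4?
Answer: 11/72485 ≈ 0.00015176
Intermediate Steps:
z(j) = -9 + j (z(j) = -9 + (-2 + 3)*j = -9 + 1*j = -9 + j)
U(f) = 4 - f
D(Z) = -11 (D(Z) = (-9 - 3) - 1*(-1) = -12 + 1 = -11)
-D(182)/72485 = -(-11)/72485 = -1*(-11/72485) = 11/72485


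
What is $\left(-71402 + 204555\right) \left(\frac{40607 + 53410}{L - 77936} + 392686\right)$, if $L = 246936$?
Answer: $\frac{8836569422547601}{169000} \approx 5.2287 \cdot 10^{10}$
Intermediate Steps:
$\left(-71402 + 204555\right) \left(\frac{40607 + 53410}{L - 77936} + 392686\right) = \left(-71402 + 204555\right) \left(\frac{40607 + 53410}{246936 - 77936} + 392686\right) = 133153 \left(\frac{94017}{169000} + 392686\right) = 133153 \cdot \frac{66364028017}{169000} = \frac{8836569422547601}{169000}$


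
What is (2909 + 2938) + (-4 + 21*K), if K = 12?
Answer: 6095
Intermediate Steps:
(2909 + 2938) + (-4 + 21*K) = (2909 + 2938) + (-4 + 21*12) = 5847 + (-4 + 252) = 5847 + 248 = 6095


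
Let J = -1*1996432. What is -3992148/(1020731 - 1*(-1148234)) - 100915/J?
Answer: -7751170912961/4330191132880 ≈ -1.7900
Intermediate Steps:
J = -1996432
-3992148/(1020731 - 1*(-1148234)) - 100915/J = -3992148/(1020731 - 1*(-1148234)) - 100915/(-1996432) = -3992148/(1020731 + 1148234) - 100915*(-1/1996432) = -3992148/2168965 + 100915/1996432 = -7751170912961/4330191132880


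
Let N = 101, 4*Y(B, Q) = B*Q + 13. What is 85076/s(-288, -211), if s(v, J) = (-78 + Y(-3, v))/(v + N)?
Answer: -63636848/565 ≈ -1.1263e+5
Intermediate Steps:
Y(B, Q) = 13/4 + B*Q/4 (Y(B, Q) = (B*Q + 13)/4 = (13 + B*Q)/4 = 13/4 + B*Q/4)
s(v, J) = (-299/4 - 3*v/4)/(101 + v) (s(v, J) = (-78 + (13/4 + (¼)*(-3)*v))/(v + 101) = (-78 + (13/4 - 3*v/4))/(101 + v) = (-299/4 - 3*v/4)/(101 + v))
85076/s(-288, -211) = 85076/(((-299 - 3*(-288))/(4*(101 - 288)))) = 85076/(((¼)*(-299 + 864)/(-187))) = 85076/(((¼)*(-1/187)*565)) = 85076/(-565/748) = 85076*(-748/565) = -63636848/565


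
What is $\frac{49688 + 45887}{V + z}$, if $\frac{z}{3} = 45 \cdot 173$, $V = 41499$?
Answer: $\frac{95575}{64854} \approx 1.4737$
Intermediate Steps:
$z = 23355$ ($z = 3 \cdot 45 \cdot 173 = 3 \cdot 7785 = 23355$)
$\frac{49688 + 45887}{V + z} = \frac{49688 + 45887}{41499 + 23355} = \frac{95575}{64854}$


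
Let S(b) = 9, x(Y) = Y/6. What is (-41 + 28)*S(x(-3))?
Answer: -117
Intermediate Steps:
x(Y) = Y/6 (x(Y) = Y*(⅙) = Y/6)
(-41 + 28)*S(x(-3)) = (-41 + 28)*9 = -13*9 = -117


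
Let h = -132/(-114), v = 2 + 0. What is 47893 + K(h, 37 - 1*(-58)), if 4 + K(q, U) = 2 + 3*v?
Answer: 47897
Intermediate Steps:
v = 2
h = 22/19 (h = -132*(-1/114) = 22/19 ≈ 1.1579)
K(q, U) = 4 (K(q, U) = -4 + (2 + 3*2) = -4 + (2 + 6) = -4 + 8 = 4)
47893 + K(h, 37 - 1*(-58)) = 47893 + 4 = 47897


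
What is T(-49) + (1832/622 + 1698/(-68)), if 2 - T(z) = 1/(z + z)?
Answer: -5185158/259063 ≈ -20.015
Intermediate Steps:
T(z) = 2 - 1/(2*z) (T(z) = 2 - 1/(z + z) = 2 - 1/(2*z))
T(-49) + (1832/622 + 1698/(-68)) = (2 - ½/(-49)) + (1832/622 + 1698/(-68)) = (2 - ½*(-1/49)) + (1832*(1/622) + 1698*(-1/68)) = (2 + 1/98) + (916/311 - 849/34) = 197/98 - 232895/10574 = -5185158/259063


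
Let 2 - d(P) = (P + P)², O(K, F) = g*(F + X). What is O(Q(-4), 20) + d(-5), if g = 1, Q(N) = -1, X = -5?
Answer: -83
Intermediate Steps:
O(K, F) = -5 + F (O(K, F) = 1*(F - 5) = 1*(-5 + F) = -5 + F)
d(P) = 2 - 4*P² (d(P) = 2 - (P + P)² = 2 - (2*P)² = 2 - 4*P²)
O(Q(-4), 20) + d(-5) = (-5 + 20) + (2 - 4*(-5)²) = 15 + (2 - 4*25) = 15 + (2 - 100) = 15 - 98 = -83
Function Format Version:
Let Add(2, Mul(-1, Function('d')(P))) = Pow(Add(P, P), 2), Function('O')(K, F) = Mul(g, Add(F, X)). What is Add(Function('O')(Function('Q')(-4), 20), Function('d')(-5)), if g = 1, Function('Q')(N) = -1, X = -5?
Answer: -83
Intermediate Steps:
Function('O')(K, F) = Add(-5, F) (Function('O')(K, F) = Mul(1, Add(F, -5)) = Mul(1, Add(-5, F)) = Add(-5, F))
Function('d')(P) = Add(2, Mul(-4, Pow(P, 2))) (Function('d')(P) = Add(2, Mul(-1, Pow(Add(P, P), 2))) = Add(2, Mul(-1, Pow(Mul(2, P), 2))) = Add(2, Mul(-1, Mul(4, Pow(P, 2)))) = Add(2, Mul(-4, Pow(P, 2))))
Add(Function('O')(Function('Q')(-4), 20), Function('d')(-5)) = Add(Add(-5, 20), Add(2, Mul(-4, Pow(-5, 2)))) = Add(15, Add(2, Mul(-4, 25))) = Add(15, Add(2, -100)) = Add(15, -98) = -83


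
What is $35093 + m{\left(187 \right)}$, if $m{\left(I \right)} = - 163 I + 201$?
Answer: $4813$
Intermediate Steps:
$m{\left(I \right)} = 201 - 163 I$
$35093 + m{\left(187 \right)} = 35093 + \left(201 - 30481\right) = 35093 - 30280 = 4813$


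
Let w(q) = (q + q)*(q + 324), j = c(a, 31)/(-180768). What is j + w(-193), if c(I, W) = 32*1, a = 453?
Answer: -285647335/5649 ≈ -50566.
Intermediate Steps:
c(I, W) = 32
j = -1/5649 (j = 32/(-180768) = 32*(-1/180768) = -1/5649 ≈ -0.00017702)
w(q) = 2*q*(324 + q) (w(q) = (2*q)*(324 + q) = 2*q*(324 + q))
j + w(-193) = -1/5649 + 2*(-193)*(324 - 193) = -1/5649 + 2*(-193)*131 = -1/5649 - 50566 = -285647335/5649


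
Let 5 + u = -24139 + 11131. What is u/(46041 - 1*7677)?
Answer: -13013/38364 ≈ -0.33920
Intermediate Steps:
u = -13013 (u = -5 + (-24139 + 11131) = -5 - 13008 = -13013)
u/(46041 - 1*7677) = -13013/(46041 - 1*7677) = -13013/(46041 - 7677) = -13013/38364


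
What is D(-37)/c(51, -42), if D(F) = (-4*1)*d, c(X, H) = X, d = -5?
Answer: 20/51 ≈ 0.39216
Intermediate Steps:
D(F) = 20 (D(F) = -4*1*(-5) = -4*(-5) = 20)
D(-37)/c(51, -42) = 20/51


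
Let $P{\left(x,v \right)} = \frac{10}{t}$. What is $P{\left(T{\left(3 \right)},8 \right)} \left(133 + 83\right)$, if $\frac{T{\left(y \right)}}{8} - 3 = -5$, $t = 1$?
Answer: $2160$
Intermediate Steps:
$T{\left(y \right)} = -16$ ($T{\left(y \right)} = 24 + 8 \left(-5\right) = 24 - 40 = -16$)
$P{\left(x,v \right)} = 10$ ($P{\left(x,v \right)} = \frac{10}{1} = 10 \cdot 1 = 10$)
$P{\left(T{\left(3 \right)},8 \right)} \left(133 + 83\right) = 10 \left(133 + 83\right) = 10 \cdot 216 = 2160$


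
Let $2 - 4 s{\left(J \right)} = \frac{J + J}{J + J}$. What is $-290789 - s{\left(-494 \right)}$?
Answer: $- \frac{1163157}{4} \approx -2.9079 \cdot 10^{5}$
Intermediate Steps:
$s{\left(J \right)} = \frac{1}{4}$ ($s{\left(J \right)} = \frac{1}{2} - \frac{\left(J + J\right) \frac{1}{J + J}}{4} = \frac{1}{2} - \frac{2 J \frac{1}{2 J}}{4} = \frac{1}{2} - \frac{1}{4} = \frac{1}{4}$)
$-290789 - s{\left(-494 \right)} = -290789 - \frac{1}{4} = - \frac{1163157}{4}$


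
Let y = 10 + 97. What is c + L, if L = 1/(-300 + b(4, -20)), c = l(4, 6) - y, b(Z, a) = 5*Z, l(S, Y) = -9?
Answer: -32481/280 ≈ -116.00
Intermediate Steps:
y = 107
c = -116 (c = -9 - 1*107 = -9 - 107 = -116)
L = -1/280 (L = 1/(-300 + 5*4) = 1/(-300 + 20) = 1/(-280) = -1/280 ≈ -0.0035714)
c + L = -116 - 1/280 = -32481/280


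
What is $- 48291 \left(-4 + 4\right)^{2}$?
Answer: $0$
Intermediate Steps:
$- 48291 \left(-4 + 4\right)^{2} = - 48291 \cdot 0^{2} = \left(-48291\right) 0 = 0$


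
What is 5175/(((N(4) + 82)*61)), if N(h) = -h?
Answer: 1725/1586 ≈ 1.0876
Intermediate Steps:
5175/(((N(4) + 82)*61)) = 5175/(((-1*4 + 82)*61)) = 5175/(((-4 + 82)*61)) = 5175/((78*61)) = 5175/4758 = 5175*(1/4758) = 1725/1586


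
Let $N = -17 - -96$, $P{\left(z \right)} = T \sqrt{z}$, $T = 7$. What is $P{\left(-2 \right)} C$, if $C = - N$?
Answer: $- 553 i \sqrt{2} \approx - 782.06 i$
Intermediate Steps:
$P{\left(z \right)} = 7 \sqrt{z}$
$N = 79$ ($N = -17 + 96 = 79$)
$C = -79$ ($C = \left(-1\right) 79 = -79$)
$P{\left(-2 \right)} C = 7 \sqrt{-2} \left(-79\right) = 7 i \sqrt{2} \left(-79\right) = - 553 i \sqrt{2}$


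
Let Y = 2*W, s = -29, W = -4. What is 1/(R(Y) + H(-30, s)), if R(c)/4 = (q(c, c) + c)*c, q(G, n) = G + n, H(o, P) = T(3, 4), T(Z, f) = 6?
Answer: 1/774 ≈ 0.0012920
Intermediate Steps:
H(o, P) = 6
Y = -8 (Y = 2*(-4) = -8)
R(c) = 12*c² (R(c) = 4*(((c + c) + c)*c) = 4*((2*c + c)*c) = 4*((3*c)*c) = 4*(3*c²) = 12*c²)
1/(R(Y) + H(-30, s)) = 1/(12*(-8)² + 6) = 1/(12*64 + 6) = 1/(768 + 6) = 1/774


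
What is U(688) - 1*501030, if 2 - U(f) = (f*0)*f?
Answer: -501028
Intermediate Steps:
U(f) = 2 (U(f) = 2 - f*0*f = 2 - 0*f = 2 - 1*0 = 2 + 0 = 2)
U(688) - 1*501030 = 2 - 1*501030 = 2 - 501030 = -501028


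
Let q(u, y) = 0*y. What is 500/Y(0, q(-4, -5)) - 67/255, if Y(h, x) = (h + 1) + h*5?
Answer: 127433/255 ≈ 499.74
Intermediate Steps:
q(u, y) = 0
Y(h, x) = 1 + 6*h (Y(h, x) = (1 + h) + 5*h = 1 + 6*h)
500/Y(0, q(-4, -5)) - 67/255 = 500/(1 + 6*0) - 67/255 = 500/(1 + 0) - 67*1/255 = 500/1 - 67/255 = 500*1 - 67/255 = 500 - 67/255 = 127433/255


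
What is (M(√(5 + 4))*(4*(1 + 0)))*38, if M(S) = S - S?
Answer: 0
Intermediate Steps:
M(S) = 0
(M(√(5 + 4))*(4*(1 + 0)))*38 = (0*(4*(1 + 0)))*38 = (0*(4*1))*38 = (0*4)*38 = 0*38 = 0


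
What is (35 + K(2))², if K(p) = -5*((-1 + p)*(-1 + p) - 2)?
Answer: 1600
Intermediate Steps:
K(p) = 10 - 5*(-1 + p)² (K(p) = -5*((-1 + p)² - 2) = -5*(-2 + (-1 + p)²) = 10 - 5*(-1 + p)²)
(35 + K(2))² = (35 + (10 - 5*(-1 + 2)²))² = (35 + (10 - 5*1²))² = (35 + (10 - 5*1))² = (35 + (10 - 5))² = (35 + 5)² = 40² = 1600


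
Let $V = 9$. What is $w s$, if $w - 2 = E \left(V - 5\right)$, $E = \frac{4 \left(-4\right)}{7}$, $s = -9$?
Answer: $\frac{450}{7} \approx 64.286$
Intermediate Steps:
$E = - \frac{16}{7}$ ($E = \left(-16\right) \frac{1}{7} = - \frac{16}{7} \approx -2.2857$)
$w = - \frac{50}{7}$ ($w = 2 - \frac{16 \left(9 - 5\right)}{7} = 2 - \frac{64}{7} = - \frac{50}{7} \approx -7.1429$)
$w s = \left(- \frac{50}{7}\right) \left(-9\right) = \frac{450}{7}$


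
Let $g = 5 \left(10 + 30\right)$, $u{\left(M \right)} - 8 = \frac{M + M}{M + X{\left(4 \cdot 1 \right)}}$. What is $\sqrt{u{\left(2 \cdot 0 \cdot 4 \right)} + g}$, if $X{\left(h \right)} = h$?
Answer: $4 \sqrt{13} \approx 14.422$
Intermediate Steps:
$u{\left(M \right)} = 8 + \frac{2 M}{4 + M}$ ($u{\left(M \right)} = 8 + \frac{M + M}{M + 4 \cdot 1} = 8 + \frac{2 M}{M + 4} = 8 + \frac{2 M}{4 + M}$)
$g = 200$ ($g = 5 \cdot 40 = 200$)
$\sqrt{u{\left(2 \cdot 0 \cdot 4 \right)} + g} = \sqrt{\frac{2 \left(16 + 5 \cdot 2 \cdot 0 \cdot 4\right)}{4 + 2 \cdot 0 \cdot 4} + 200} = \sqrt{\frac{2 \left(16 + 5 \cdot 0 \cdot 4\right)}{4 + 0 \cdot 4} + 200} = \sqrt{\frac{2 \left(16 + 5 \cdot 0\right)}{4 + 0} + 200} = \sqrt{\frac{2 \left(16 + 0\right)}{4} + 200} = \sqrt{2 \cdot \frac{1}{4} \cdot 16 + 200} = \sqrt{8 + 200} = \sqrt{208} = 4 \sqrt{13}$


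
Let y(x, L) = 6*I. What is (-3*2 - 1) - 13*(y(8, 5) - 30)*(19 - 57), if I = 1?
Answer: -11863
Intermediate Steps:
y(x, L) = 6 (y(x, L) = 6*1 = 6)
(-3*2 - 1) - 13*(y(8, 5) - 30)*(19 - 57) = (-3*2 - 1) - 13*(6 - 30)*(19 - 57) = (-6 - 1) - (-312)*(-38) = -7 - 13*912 = -7 - 11856 = -11863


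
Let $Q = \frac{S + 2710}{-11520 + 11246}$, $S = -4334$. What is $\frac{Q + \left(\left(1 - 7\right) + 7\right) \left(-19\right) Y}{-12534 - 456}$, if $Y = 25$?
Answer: $\frac{21421}{593210} \approx 0.03611$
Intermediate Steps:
$Q = \frac{812}{137}$ ($Q = \frac{-4334 + 2710}{-11520 + 11246} = - \frac{1624}{-274} = \left(-1624\right) \left(- \frac{1}{274}\right) = \frac{812}{137} \approx 5.927$)
$\frac{Q + \left(\left(1 - 7\right) + 7\right) \left(-19\right) Y}{-12534 - 456} = \frac{\frac{812}{137} + \left(\left(1 - 7\right) + 7\right) \left(-19\right) 25}{-12534 - 456} = \frac{\frac{812}{137} + \left(-6 + 7\right) \left(-19\right) 25}{-12990} = \left(\frac{812}{137} + 1 \left(-19\right) 25\right) \left(- \frac{1}{12990}\right) = \left(\frac{812}{137} - 475\right) \left(- \frac{1}{12990}\right) = \left(- \frac{64263}{137}\right) \left(- \frac{1}{12990}\right) = \frac{21421}{593210}$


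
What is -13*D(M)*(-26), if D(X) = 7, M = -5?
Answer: 2366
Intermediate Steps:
-13*D(M)*(-26) = -13*7*(-26) = -91*(-26) = 2366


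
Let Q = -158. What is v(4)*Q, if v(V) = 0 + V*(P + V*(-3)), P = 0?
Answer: 7584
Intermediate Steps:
v(V) = -3*V² (v(V) = 0 + V*(0 + V*(-3)) = 0 + V*(0 - 3*V) = 0 + V*(-3*V) = 0 - 3*V² = -3*V²)
v(4)*Q = -3*4²*(-158) = -3*16*(-158) = -48*(-158) = 7584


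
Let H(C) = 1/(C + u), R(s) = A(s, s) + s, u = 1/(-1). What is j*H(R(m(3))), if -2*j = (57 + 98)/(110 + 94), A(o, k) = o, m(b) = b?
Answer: -31/408 ≈ -0.075980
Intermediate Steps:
j = -155/408 (j = -(57 + 98)/(2*(110 + 94)) = -155/(2*204) = -1/2*155/204 = -155/408 ≈ -0.37990)
u = -1
R(s) = 2*s (R(s) = s + s = 2*s)
H(C) = 1/(-1 + C) (H(C) = 1/(C - 1) = 1/(-1 + C))
j*H(R(m(3))) = -155/(408*(-1 + 2*3)) = -155/(408*(-1 + 6)) = -155/408/5 = -155/408*1/5 = -31/408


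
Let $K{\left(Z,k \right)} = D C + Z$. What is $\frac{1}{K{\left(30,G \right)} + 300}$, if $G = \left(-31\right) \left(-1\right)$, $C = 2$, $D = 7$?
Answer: $\frac{1}{344} \approx 0.002907$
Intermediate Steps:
$G = 31$
$K{\left(Z,k \right)} = 14 + Z$ ($K{\left(Z,k \right)} = 7 \cdot 2 + Z = 14 + Z$)
$\frac{1}{K{\left(30,G \right)} + 300} = \frac{1}{\left(14 + 30\right) + 300} = \frac{1}{44 + 300} = \frac{1}{344}$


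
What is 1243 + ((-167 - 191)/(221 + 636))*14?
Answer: 1060239/857 ≈ 1237.2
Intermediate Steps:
1243 + ((-167 - 191)/(221 + 636))*14 = 1243 - 358/857*14 = 1243 - 5012/857 = 1060239/857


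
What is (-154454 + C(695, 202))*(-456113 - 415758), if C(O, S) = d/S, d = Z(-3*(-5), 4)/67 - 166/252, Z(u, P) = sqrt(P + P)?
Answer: 489638181383923/3636 - 13013*sqrt(2)/101 ≈ 1.3466e+11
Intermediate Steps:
Z(u, P) = sqrt(2)*sqrt(P) (Z(u, P) = sqrt(2*P) = sqrt(2)*sqrt(P))
d = -83/126 + 2*sqrt(2)/67 (d = (sqrt(2)*sqrt(4))/67 - 166/252 = (sqrt(2)*2)*(1/67) - 166*1/252 = (2*sqrt(2))*(1/67) - 83/126 = 2*sqrt(2)/67 - 83/126 = -83/126 + 2*sqrt(2)/67 ≈ -0.61652)
C(O, S) = (-83/126 + 2*sqrt(2)/67)/S
(-154454 + C(695, 202))*(-456113 - 415758) = (-154454 + (1/8442)*(-5561 + 252*sqrt(2))/202)*(-456113 - 415758) = (-154454 + (1/8442)*(1/202)*(-5561 + 252*sqrt(2)))*(-871871) = (-154454 + (-83/25452 + sqrt(2)/6767))*(-871871) = (-3931163291/25452 + sqrt(2)/6767)*(-871871) = 489638181383923/3636 - 13013*sqrt(2)/101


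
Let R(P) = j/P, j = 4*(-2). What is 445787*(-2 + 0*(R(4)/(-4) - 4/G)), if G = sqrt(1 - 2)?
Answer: -891574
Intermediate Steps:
j = -8
G = I (G = sqrt(-1) = I ≈ 1.0*I)
R(P) = -8/P
445787*(-2 + 0*(R(4)/(-4) - 4/G)) = 445787*(-2 + 0*(-8/4/(-4) - 4*(-I))) = 445787*(-2 + 0*(-8*1/4*(-1/4) - (-4)*I)) = 445787*(-2 + 0*(-2*(-1/4) + 4*I)) = 445787*(-2 + 0*(1/2 + 4*I)) = 445787*(-2 + 0) = 445787*(-2) = -891574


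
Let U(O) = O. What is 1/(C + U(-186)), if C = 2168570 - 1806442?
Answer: 1/361942 ≈ 2.7629e-6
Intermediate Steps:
C = 362128
1/(C + U(-186)) = 1/(362128 - 186) = 1/361942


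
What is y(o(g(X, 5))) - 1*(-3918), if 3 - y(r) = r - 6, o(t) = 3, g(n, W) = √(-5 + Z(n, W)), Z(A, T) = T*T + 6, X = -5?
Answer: 3924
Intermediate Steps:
Z(A, T) = 6 + T² (Z(A, T) = T² + 6 = 6 + T²)
g(n, W) = √(1 + W²) (g(n, W) = √(-5 + (6 + W²)) = √(1 + W²))
y(r) = 9 - r (y(r) = 3 - (r - 6) = 3 - (-6 + r) = 3 + (6 - r) = 9 - r)
y(o(g(X, 5))) - 1*(-3918) = (9 - 1*3) - 1*(-3918) = (9 - 3) + 3918 = 6 + 3918 = 3924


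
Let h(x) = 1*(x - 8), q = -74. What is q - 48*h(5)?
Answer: 70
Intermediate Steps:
h(x) = -8 + x (h(x) = 1*(-8 + x) = -8 + x)
q - 48*h(5) = -74 - 48*(-8 + 5) = -74 - 48*(-3) = -74 + 144 = 70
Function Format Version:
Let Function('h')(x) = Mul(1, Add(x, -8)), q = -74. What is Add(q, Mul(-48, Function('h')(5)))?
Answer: 70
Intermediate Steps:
Function('h')(x) = Add(-8, x) (Function('h')(x) = Mul(1, Add(-8, x)) = Add(-8, x))
Add(q, Mul(-48, Function('h')(5))) = Add(-74, Mul(-48, Add(-8, 5))) = Add(-74, Mul(-48, -3)) = Add(-74, 144) = 70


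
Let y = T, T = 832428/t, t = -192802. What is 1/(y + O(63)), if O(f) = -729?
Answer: -96401/70692543 ≈ -0.0013637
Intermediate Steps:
T = -416214/96401 (T = 832428/(-192802) = 832428*(-1/192802) = -416214/96401 ≈ -4.3175)
y = -416214/96401 ≈ -4.3175
1/(y + O(63)) = 1/(-416214/96401 - 729) = 1/(-70692543/96401) = -96401/70692543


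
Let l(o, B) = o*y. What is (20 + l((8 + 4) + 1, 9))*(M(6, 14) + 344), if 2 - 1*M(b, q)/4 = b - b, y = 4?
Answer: 25344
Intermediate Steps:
l(o, B) = 4*o (l(o, B) = o*4 = 4*o)
M(b, q) = 8 (M(b, q) = 8 - 4*(b - b) = 8 - 4*0 = 8 + 0 = 8)
(20 + l((8 + 4) + 1, 9))*(M(6, 14) + 344) = (20 + 4*((8 + 4) + 1))*(8 + 344) = (20 + 4*(12 + 1))*352 = (20 + 4*13)*352 = (20 + 52)*352 = 72*352 = 25344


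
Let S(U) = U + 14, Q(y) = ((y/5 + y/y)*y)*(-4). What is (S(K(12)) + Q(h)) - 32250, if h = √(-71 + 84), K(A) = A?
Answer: -161172/5 - 4*√13 ≈ -32249.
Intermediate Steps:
h = √13 ≈ 3.6056
Q(y) = -4*y*(1 + y/5) (Q(y) = ((y*(⅕) + 1)*y)*(-4) = ((y/5 + 1)*y)*(-4) = ((1 + y/5)*y)*(-4) = (y*(1 + y/5))*(-4) = -4*y*(1 + y/5))
S(U) = 14 + U
(S(K(12)) + Q(h)) - 32250 = ((14 + 12) - 4*√13*(5 + √13)/5) - 32250 = (26 - 4*√13*(5 + √13)/5) - 32250 = -32224 - 4*√13*(5 + √13)/5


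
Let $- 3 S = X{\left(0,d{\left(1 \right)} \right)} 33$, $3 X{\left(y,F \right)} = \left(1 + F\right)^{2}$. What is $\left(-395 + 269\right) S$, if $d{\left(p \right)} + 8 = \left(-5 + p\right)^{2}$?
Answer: $37422$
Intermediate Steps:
$d{\left(p \right)} = -8 + \left(-5 + p\right)^{2}$
$X{\left(y,F \right)} = \frac{\left(1 + F\right)^{2}}{3}$
$S = -297$ ($S = - \frac{\frac{\left(1 - \left(8 - \left(-5 + 1\right)^{2}\right)\right)^{2}}{3} \cdot 33}{3} = - \frac{\frac{\left(1 - \left(8 - \left(-4\right)^{2}\right)\right)^{2}}{3} \cdot 33}{3} = - \frac{\frac{\left(1 + \left(-8 + 16\right)\right)^{2}}{3} \cdot 33}{3} = - \frac{\frac{\left(1 + 8\right)^{2}}{3} \cdot 33}{3} = - \frac{\frac{9^{2}}{3} \cdot 33}{3} = - \frac{\frac{1}{3} \cdot 81 \cdot 33}{3} = - \frac{27 \cdot 33}{3} = \left(- \frac{1}{3}\right) 891 = -297$)
$\left(-395 + 269\right) S = \left(-395 + 269\right) \left(-297\right) = \left(-126\right) \left(-297\right) = 37422$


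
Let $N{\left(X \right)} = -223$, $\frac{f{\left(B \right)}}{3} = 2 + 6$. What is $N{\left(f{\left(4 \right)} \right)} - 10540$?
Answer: $-10763$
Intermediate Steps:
$f{\left(B \right)} = 24$ ($f{\left(B \right)} = 3 \left(2 + 6\right) = 3 \cdot 8 = 24$)
$N{\left(f{\left(4 \right)} \right)} - 10540 = -223 - 10540 = -10763$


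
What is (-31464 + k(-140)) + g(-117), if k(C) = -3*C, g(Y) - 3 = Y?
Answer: -31158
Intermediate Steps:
g(Y) = 3 + Y
(-31464 + k(-140)) + g(-117) = (-31464 - 3*(-140)) + (3 - 117) = (-31464 + 420) - 114 = -31044 - 114 = -31158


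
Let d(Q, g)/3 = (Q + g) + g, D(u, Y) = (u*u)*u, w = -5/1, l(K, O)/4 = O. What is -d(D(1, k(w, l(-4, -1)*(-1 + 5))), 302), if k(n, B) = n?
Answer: -1815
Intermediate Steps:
l(K, O) = 4*O
w = -5 (w = -5*1 = -5)
D(u, Y) = u**3 (D(u, Y) = u**2*u = u**3)
d(Q, g) = 3*Q + 6*g (d(Q, g) = 3*((Q + g) + g) = 3*(Q + 2*g) = 3*Q + 6*g)
-d(D(1, k(w, l(-4, -1)*(-1 + 5))), 302) = -(3*1**3 + 6*302) = -(3*1 + 1812) = -(3 + 1812) = -1*1815 = -1815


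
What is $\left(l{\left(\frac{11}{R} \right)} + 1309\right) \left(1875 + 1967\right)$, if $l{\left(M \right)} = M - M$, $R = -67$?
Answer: $5029178$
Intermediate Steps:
$l{\left(M \right)} = 0$
$\left(l{\left(\frac{11}{R} \right)} + 1309\right) \left(1875 + 1967\right) = \left(0 + 1309\right) \left(1875 + 1967\right) = 1309 \cdot 3842 = 5029178$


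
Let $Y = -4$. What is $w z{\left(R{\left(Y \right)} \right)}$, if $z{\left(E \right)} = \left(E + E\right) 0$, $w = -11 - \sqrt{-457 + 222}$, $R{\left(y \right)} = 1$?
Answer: $0$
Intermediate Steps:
$w = -11 - i \sqrt{235}$ ($w = -11 - \sqrt{-235} = -11 - i \sqrt{235} \approx -11.0 - 15.33 i$)
$z{\left(E \right)} = 0$ ($z{\left(E \right)} = 2 E 0 = 0$)
$w z{\left(R{\left(Y \right)} \right)} = \left(-11 - i \sqrt{235}\right) 0 = 0$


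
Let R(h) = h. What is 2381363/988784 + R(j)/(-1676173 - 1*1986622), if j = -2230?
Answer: 1744929895581/724342618256 ≈ 2.4090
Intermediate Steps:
2381363/988784 + R(j)/(-1676173 - 1*1986622) = 2381363/988784 - 2230/(-1676173 - 1*1986622) = 2381363*(1/988784) - 2230/(-1676173 - 1986622) = 2381363/988784 - 2230/(-3662795) = 2381363/988784 - 2230*(-1/3662795) = 2381363/988784 + 446/732559 = 1744929895581/724342618256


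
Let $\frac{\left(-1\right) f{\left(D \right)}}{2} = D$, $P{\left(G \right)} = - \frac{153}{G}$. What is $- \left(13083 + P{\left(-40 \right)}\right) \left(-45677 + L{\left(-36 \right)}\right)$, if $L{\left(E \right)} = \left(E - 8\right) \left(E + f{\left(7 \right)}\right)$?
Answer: $\frac{22759035621}{40} \approx 5.6898 \cdot 10^{8}$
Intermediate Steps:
$f{\left(D \right)} = - 2 D$
$L{\left(E \right)} = \left(-14 + E\right) \left(-8 + E\right)$ ($L{\left(E \right)} = \left(E - 8\right) \left(E - 14\right) = \left(-8 + E\right) \left(E - 14\right) = \left(-8 + E\right) \left(-14 + E\right) = \left(-14 + E\right) \left(-8 + E\right)$)
$- \left(13083 + P{\left(-40 \right)}\right) \left(-45677 + L{\left(-36 \right)}\right) = - \left(13083 - \frac{153}{-40}\right) \left(-45677 + \left(112 + \left(-36\right)^{2} - -792\right)\right) = - \left(13083 - - \frac{153}{40}\right) \left(-45677 + \left(112 + 1296 + 792\right)\right) = - \left(13083 + \frac{153}{40}\right) \left(-45677 + 2200\right) = - \frac{523473 \left(-43477\right)}{40} = \left(-1\right) \left(- \frac{22759035621}{40}\right) = \frac{22759035621}{40}$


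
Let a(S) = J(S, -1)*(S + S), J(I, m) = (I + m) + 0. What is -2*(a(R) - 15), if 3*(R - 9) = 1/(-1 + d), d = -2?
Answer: -20290/81 ≈ -250.49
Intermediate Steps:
J(I, m) = I + m
R = 80/9 (R = 9 + 1/(3*(-1 - 2)) = 9 + (1/3)/(-3) = 9 + (1/3)*(-1/3) = 9 - 1/9 = 80/9 ≈ 8.8889)
a(S) = 2*S*(-1 + S) (a(S) = (S - 1)*(S + S) = (-1 + S)*(2*S) = 2*S*(-1 + S))
-2*(a(R) - 15) = -2*(2*(80/9)*(-1 + 80/9) - 15) = -2*(2*(80/9)*(71/9) - 15) = -2*(11360/81 - 15) = -2*10145/81 = -20290/81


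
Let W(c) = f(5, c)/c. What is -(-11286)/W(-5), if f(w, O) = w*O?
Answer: 11286/5 ≈ 2257.2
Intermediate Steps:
f(w, O) = O*w
W(c) = 5 (W(c) = (c*5)/c = (5*c)/c = 5)
-(-11286)/W(-5) = -(-11286)/5 = -66*(-171/5) = 11286/5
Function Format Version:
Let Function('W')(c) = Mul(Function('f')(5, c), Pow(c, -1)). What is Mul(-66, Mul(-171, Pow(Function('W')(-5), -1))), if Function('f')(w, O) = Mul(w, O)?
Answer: Rational(11286, 5) ≈ 2257.2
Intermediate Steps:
Function('f')(w, O) = Mul(O, w)
Function('W')(c) = 5 (Function('W')(c) = Mul(Mul(c, 5), Pow(c, -1)) = Mul(Mul(5, c), Pow(c, -1)) = 5)
Mul(-66, Mul(-171, Pow(Function('W')(-5), -1))) = Mul(-66, Mul(-171, Pow(5, -1))) = Mul(-66, Mul(-171, Rational(1, 5))) = Mul(-66, Rational(-171, 5)) = Rational(11286, 5)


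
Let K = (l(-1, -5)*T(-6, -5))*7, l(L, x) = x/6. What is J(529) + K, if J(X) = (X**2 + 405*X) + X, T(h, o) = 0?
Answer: 494615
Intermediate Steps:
l(L, x) = x/6 (l(L, x) = x*(1/6) = x/6)
J(X) = X**2 + 406*X
K = 0 (K = (((1/6)*(-5))*0)*7 = -5/6*0*7 = 0*7 = 0)
J(529) + K = 529*(406 + 529) + 0 = 529*935 + 0 = 494615 + 0 = 494615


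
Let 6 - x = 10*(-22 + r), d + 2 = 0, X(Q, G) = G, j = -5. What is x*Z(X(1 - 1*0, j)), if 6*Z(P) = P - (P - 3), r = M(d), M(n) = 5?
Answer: 88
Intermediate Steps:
d = -2 (d = -2 + 0 = -2)
r = 5
Z(P) = ½ (Z(P) = (P - (P - 3))/6 = (P - (-3 + P))/6 = (P + (3 - P))/6 = (⅙)*3 = ½)
x = 176 (x = 6 - 10*(-22 + 5) = 6 - 10*(-17) = 6 - 1*(-170) = 6 + 170 = 176)
x*Z(X(1 - 1*0, j)) = 176*(½) = 88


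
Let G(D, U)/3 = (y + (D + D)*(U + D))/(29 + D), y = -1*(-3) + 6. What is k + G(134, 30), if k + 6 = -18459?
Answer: -2877912/163 ≈ -17656.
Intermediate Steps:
k = -18465 (k = -6 - 18459 = -18465)
y = 9 (y = 3 + 6 = 9)
G(D, U) = 3*(9 + 2*D*(D + U))/(29 + D) (G(D, U) = 3*((9 + (D + D)*(U + D))/(29 + D)) = 3*((9 + (2*D)*(D + U))/(29 + D)) = 3*((9 + 2*D*(D + U))/(29 + D)) = 3*(9 + 2*D*(D + U))/(29 + D))
k + G(134, 30) = -18465 + 3*(9 + 2*134² + 2*134*30)/(29 + 134) = -18465 + 3*(9 + 2*17956 + 8040)/163 = -18465 + 3*(1/163)*(9 + 35912 + 8040) = -18465 + 3*(1/163)*43961 = -18465 + 131883/163 = -2877912/163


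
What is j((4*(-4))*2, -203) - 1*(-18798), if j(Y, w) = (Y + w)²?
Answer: 74023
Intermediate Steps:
j((4*(-4))*2, -203) - 1*(-18798) = ((4*(-4))*2 - 203)² - 1*(-18798) = (-16*2 - 203)² + 18798 = (-32 - 203)² + 18798 = (-235)² + 18798 = 55225 + 18798 = 74023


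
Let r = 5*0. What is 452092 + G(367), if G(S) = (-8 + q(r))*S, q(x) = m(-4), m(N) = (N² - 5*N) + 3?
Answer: 463469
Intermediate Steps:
r = 0
m(N) = 3 + N² - 5*N
q(x) = 39 (q(x) = 3 + (-4)² - 5*(-4) = 3 + 16 + 20 = 39)
G(S) = 31*S (G(S) = (-8 + 39)*S = 31*S)
452092 + G(367) = 452092 + 31*367 = 452092 + 11377 = 463469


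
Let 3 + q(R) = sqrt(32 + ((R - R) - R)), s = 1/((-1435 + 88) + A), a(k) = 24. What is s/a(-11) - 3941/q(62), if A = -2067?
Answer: 322909763/1065168 + 3941*I*sqrt(30)/39 ≈ 303.15 + 553.48*I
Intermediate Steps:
s = -1/3414 (s = 1/((-1435 + 88) - 2067) = 1/(-1347 - 2067) = 1/(-3414) = -1/3414 ≈ -0.00029291)
q(R) = -3 + sqrt(32 - R) (q(R) = -3 + sqrt(32 + ((R - R) - R)) = -3 + sqrt(32 + (0 - R)) = -3 + sqrt(32 - R))
s/a(-11) - 3941/q(62) = -1/3414/24 - 3941/(-3 + sqrt(32 - 1*62)) = -1/3414*1/24 - 3941/(-3 + sqrt(32 - 62)) = -1/81936 - 3941/(-3 + sqrt(-30)) = -1/81936 - 3941/(-3 + I*sqrt(30))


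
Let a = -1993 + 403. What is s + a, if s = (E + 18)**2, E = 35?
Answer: 1219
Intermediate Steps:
a = -1590
s = 2809 (s = (35 + 18)**2 = 53**2 = 2809)
s + a = 2809 - 1590 = 1219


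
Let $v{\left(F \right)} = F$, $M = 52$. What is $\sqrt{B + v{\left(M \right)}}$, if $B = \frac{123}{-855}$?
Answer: $\frac{\sqrt{4212015}}{285} \approx 7.2011$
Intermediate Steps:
$B = - \frac{41}{285}$ ($B = 123 \left(- \frac{1}{855}\right) = - \frac{41}{285} \approx -0.14386$)
$\sqrt{B + v{\left(M \right)}} = \sqrt{- \frac{41}{285} + 52} = \sqrt{\frac{14779}{285}} = \frac{\sqrt{4212015}}{285}$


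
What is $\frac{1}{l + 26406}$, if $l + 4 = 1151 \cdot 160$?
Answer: $\frac{1}{210562} \approx 4.7492 \cdot 10^{-6}$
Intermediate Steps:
$l = 184156$ ($l = -4 + 1151 \cdot 160 = -4 + 184160 = 184156$)
$\frac{1}{l + 26406} = \frac{1}{184156 + 26406} = \frac{1}{210562}$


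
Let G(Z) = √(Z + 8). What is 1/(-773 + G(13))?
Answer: -773/597508 - √21/597508 ≈ -0.0013014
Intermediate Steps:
G(Z) = √(8 + Z)
1/(-773 + G(13)) = 1/(-773 + √(8 + 13)) = 1/(-773 + √21)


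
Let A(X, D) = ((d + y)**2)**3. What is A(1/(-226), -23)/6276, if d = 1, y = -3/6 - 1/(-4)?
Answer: 243/8568832 ≈ 2.8359e-5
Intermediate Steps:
y = -1/4 (y = -3*1/6 - 1*(-1/4) = -1/2 + 1/4 = -1/4 ≈ -0.25000)
A(X, D) = 729/4096 (A(X, D) = ((1 - 1/4)**2)**3 = ((3/4)**2)**3 = (9/16)**3 = 729/4096)
A(1/(-226), -23)/6276 = (729/4096)/6276 = (729/4096)*(1/6276) = 243/8568832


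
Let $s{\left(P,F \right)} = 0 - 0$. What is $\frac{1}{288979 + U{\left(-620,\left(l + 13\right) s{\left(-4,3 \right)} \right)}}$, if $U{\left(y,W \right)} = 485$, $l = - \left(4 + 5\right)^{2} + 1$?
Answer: $\frac{1}{289464} \approx 3.4547 \cdot 10^{-6}$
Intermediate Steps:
$s{\left(P,F \right)} = 0$ ($s{\left(P,F \right)} = 0 + 0 = 0$)
$l = -80$ ($l = - 9^{2} + 1 = \left(-1\right) 81 + 1 = -81 + 1 = -80$)
$\frac{1}{288979 + U{\left(-620,\left(l + 13\right) s{\left(-4,3 \right)} \right)}} = \frac{1}{288979 + 485} = \frac{1}{289464}$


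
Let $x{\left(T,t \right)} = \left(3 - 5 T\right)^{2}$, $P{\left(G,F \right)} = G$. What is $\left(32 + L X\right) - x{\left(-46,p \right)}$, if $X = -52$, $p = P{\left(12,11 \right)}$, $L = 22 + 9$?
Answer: $-55869$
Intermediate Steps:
$L = 31$
$p = 12$
$\left(32 + L X\right) - x{\left(-46,p \right)} = \left(32 + 31 \left(-52\right)\right) - \left(-3 + 5 \left(-46\right)\right)^{2} = \left(32 - 1612\right) - \left(-3 - 230\right)^{2} = -1580 - \left(-233\right)^{2} = -1580 - 54289 = -55869$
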